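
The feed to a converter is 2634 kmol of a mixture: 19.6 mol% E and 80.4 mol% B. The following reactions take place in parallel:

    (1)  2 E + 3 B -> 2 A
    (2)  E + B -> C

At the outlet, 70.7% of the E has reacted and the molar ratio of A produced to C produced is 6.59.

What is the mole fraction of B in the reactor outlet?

0.755

Conversion of E: E consumed = 0.707 × 516.3 = 365 kmol = 2ξ₁ + 1ξ₂.
Selectivity: 2ξ₁ / (1ξ₂) = 6.59 → ξ₁ = 3.295 ξ₂.
Substitute: (2·3.295 + 1) ξ₂ = 365 → ξ₂ = 48.09 kmol, ξ₁ = 158.5 kmol.
Outlet amounts (n = n₀ + Σ ν·ξ):
  E: 516.3 − 2(158.5) − 1(48.09) = 151.3
  B: 2118 − 3(158.5) − 1(48.09) = 1594
  A: 0 + 2(158.5) = 316.9
  C: 0 + 1(48.09) = 48.09
Total out = 2111 kmol; y_B = 1594 / 2111 = 0.7554.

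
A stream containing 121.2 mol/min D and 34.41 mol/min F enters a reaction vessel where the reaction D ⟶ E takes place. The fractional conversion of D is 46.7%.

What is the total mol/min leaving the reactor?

D reacted = 0.467 × 121.2 = 56.6 mol/min; ν_D = −1, so ξ = 56.6/1 = 56.6 mol/min.
Outlet amounts (n = n₀ + ν ξ):
  D: 121.2 − 1(56.6) = 64.6
  E: 0 + 1(56.6) = 56.6
  F: 34.41 (inert)
Total out = 64.6 + 56.6 + 34.41 = 155.6 mol/min.

156 mol/min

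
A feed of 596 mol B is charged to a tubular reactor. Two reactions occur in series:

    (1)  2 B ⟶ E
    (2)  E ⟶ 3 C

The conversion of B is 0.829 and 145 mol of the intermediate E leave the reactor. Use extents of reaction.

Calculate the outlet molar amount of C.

Conversion of B: B consumed = 2ξ₁ = 0.829 × 596 → ξ₁ = 247 mol.
E balance: n_E = 0 + 1ξ₁ − 1ξ₂ = 145 → ξ₂ = (1·247 − 145)/1 = 102 mol.
Outlet amounts (n = n₀ + Σ ν·ξ):
  B: 596 − 2(247) = 101.9
  E: 0 + 1(247) − 1(102) = 145
  C: 0 + 3(102) = 306.1

306 mol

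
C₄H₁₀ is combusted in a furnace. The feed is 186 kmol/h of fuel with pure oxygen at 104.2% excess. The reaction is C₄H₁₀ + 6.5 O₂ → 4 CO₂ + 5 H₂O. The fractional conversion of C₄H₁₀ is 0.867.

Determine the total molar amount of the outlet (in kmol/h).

Stoichiometric O₂ = 6.5 × 186 = 1209 kmol/h; O₂ fed = 1209 × 2.042 = 2469 kmol/h.
Fuel reacted = 0.867 × 186 → ξ = 161.3 kmol/h.
Outlet (n = n₀ + ν ξ):
  C₄H₁₀: 186 − 1(161.3) = 24.74
  O₂: 2469 − 6.5(161.3) = 1421
  CO₂: 0 + 4(161.3) = 645
  H₂O: 0 + 5(161.3) = 806.3
Total out = 24.74 + 1421 + 645 + 806.3 = 2897 kmol/h.

2900 kmol/h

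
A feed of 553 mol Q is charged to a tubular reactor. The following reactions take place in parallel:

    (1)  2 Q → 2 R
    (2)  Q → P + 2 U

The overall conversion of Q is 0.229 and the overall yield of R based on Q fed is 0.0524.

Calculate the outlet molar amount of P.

97.7 mol

Yield of R: 2ξ₁ / 553 = 0.0524 → ξ₁ = 14.49 mol.
Conversion of Q: 2ξ₁ + 1ξ₂ = 0.229 × 553 = 126.6 → ξ₂ = 97.66 mol.
Outlet amounts (n = n₀ + Σ ν·ξ):
  Q: 553 − 2(14.49) − 1(97.66) = 426.4
  R: 0 + 2(14.49) = 28.98
  P: 0 + 1(97.66) = 97.66
  U: 0 + 2(97.66) = 195.3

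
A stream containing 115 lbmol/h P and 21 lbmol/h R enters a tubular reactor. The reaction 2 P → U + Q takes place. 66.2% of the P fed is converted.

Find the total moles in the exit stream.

136 lbmol/h

P reacted = 0.662 × 115 = 76.13 lbmol/h; ν_P = −2, so ξ = 76.13/2 = 38.07 lbmol/h.
Outlet amounts (n = n₀ + ν ξ):
  P: 115 − 2(38.07) = 38.87
  U: 0 + 1(38.07) = 38.07
  Q: 0 + 1(38.07) = 38.07
  R: 21 (inert)
Total out = 38.87 + 38.07 + 38.07 + 21 = 136 lbmol/h.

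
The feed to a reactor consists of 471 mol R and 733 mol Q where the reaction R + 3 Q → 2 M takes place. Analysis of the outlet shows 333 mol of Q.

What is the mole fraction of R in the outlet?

0.36

For Q: n = n₀ − 3ξ → 333 = 733 − 3ξ, giving ξ = 133.3 mol.
Outlet amounts (n = n₀ + ν ξ):
  R: 471 − 1(133.3) = 337.7
  Q: 733 − 3(133.3) = 333
  M: 0 + 2(133.3) = 266.7
Total out = 937.3 mol; y_R = 337.7 / 937.3 = 0.3602.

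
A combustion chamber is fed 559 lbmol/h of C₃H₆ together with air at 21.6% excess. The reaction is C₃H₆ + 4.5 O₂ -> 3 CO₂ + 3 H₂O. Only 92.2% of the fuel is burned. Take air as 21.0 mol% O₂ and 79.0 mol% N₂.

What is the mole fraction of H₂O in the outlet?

Stoichiometric O₂ = 4.5 × 559 = 2516 lbmol/h; O₂ fed = 2516 × 1.216 = 3059 lbmol/h.
N₂ fed = 3059 × 79/21 = 11510 lbmol/h.
Fuel reacted = 0.922 × 559 → ξ = 515.4 lbmol/h.
Outlet (n = n₀ + ν ξ):
  C₃H₆: 559 − 1(515.4) = 43.6
  O₂: 3059 − 4.5(515.4) = 739.6
  N₂: 11510 (inert)
  CO₂: 0 + 3(515.4) = 1546
  H₂O: 0 + 3(515.4) = 1546
Total out = 15380 lbmol/h; y_H₂O = 1546 / 15380 = 0.1005.

0.101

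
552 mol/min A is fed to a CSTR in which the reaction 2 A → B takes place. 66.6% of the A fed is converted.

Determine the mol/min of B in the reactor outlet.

184 mol/min

A reacted = 0.666 × 552 = 367.6 mol/min; ν_A = −2, so ξ = 367.6/2 = 183.8 mol/min.
Outlet amounts (n = n₀ + ν ξ):
  A: 552 − 2(183.8) = 184.4
  B: 0 + 1(183.8) = 183.8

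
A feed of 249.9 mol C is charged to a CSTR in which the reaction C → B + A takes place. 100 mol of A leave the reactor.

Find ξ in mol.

For A: n = n₀ + 1ξ → 100 = 0 + 1ξ, giving ξ = 100 mol.
Outlet amounts (n = n₀ + ν ξ):
  C: 249.9 − 1(100) = 149.9
  B: 0 + 1(100) = 100
  A: 0 + 1(100) = 100

ξ = 100 mol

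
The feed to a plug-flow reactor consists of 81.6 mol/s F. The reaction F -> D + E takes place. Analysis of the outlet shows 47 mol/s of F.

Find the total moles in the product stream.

116 mol/s

For F: n = n₀ − 1ξ → 47 = 81.6 − 1ξ, giving ξ = 34.6 mol/s.
Outlet amounts (n = n₀ + ν ξ):
  F: 81.6 − 1(34.6) = 47
  D: 0 + 1(34.6) = 34.6
  E: 0 + 1(34.6) = 34.6
Total out = 47 + 34.6 + 34.6 = 116.2 mol/s.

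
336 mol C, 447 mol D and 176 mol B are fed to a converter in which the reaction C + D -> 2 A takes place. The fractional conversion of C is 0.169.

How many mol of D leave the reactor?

390 mol

C reacted = 0.169 × 336 = 56.78 mol; ν_C = −1, so ξ = 56.78/1 = 56.78 mol.
Outlet amounts (n = n₀ + ν ξ):
  C: 336 − 1(56.78) = 279.2
  D: 447 − 1(56.78) = 390.2
  A: 0 + 2(56.78) = 113.6
  B: 176 (inert)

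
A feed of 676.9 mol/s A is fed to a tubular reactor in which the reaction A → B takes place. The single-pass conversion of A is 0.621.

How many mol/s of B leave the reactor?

420 mol/s

A reacted = 0.621 × 676.9 = 420.4 mol/s; ν_A = −1, so ξ = 420.4/1 = 420.4 mol/s.
Outlet amounts (n = n₀ + ν ξ):
  A: 676.9 − 1(420.4) = 256.5
  B: 0 + 1(420.4) = 420.4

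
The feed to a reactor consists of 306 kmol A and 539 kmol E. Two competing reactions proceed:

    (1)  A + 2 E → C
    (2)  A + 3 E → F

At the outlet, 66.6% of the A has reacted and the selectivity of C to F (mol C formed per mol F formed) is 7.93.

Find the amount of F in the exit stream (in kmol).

Conversion of A: A consumed = 0.666 × 306 = 203.8 kmol = 1ξ₁ + 1ξ₂.
Selectivity: 1ξ₁ / (1ξ₂) = 7.93 → ξ₁ = 7.93 ξ₂.
Substitute: (1·7.93 + 1) ξ₂ = 203.8 → ξ₂ = 22.82 kmol, ξ₁ = 181 kmol.
Outlet amounts (n = n₀ + Σ ν·ξ):
  A: 306 − 1(181) − 1(22.82) = 102.2
  E: 539 − 2(181) − 3(22.82) = 108.6
  C: 0 + 1(181) = 181
  F: 0 + 1(22.82) = 22.82

22.8 kmol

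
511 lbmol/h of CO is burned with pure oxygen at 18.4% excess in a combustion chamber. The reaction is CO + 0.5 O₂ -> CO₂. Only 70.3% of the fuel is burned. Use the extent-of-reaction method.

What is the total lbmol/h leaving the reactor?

Stoichiometric O₂ = 0.5 × 511 = 255.5 lbmol/h; O₂ fed = 255.5 × 1.184 = 302.5 lbmol/h.
Fuel reacted = 0.703 × 511 → ξ = 359.2 lbmol/h.
Outlet (n = n₀ + ν ξ):
  CO: 511 − 1(359.2) = 151.8
  O₂: 302.5 − 0.5(359.2) = 122.9
  CO₂: 0 + 1(359.2) = 359.2
Total out = 151.8 + 122.9 + 359.2 = 633.9 lbmol/h.

634 lbmol/h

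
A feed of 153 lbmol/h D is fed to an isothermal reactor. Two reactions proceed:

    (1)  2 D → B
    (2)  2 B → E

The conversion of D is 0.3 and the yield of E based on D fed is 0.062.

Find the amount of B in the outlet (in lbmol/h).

Conversion of D: D consumed = 2ξ₁ = 0.3 × 153 → ξ₁ = 22.95 lbmol/h.
Yield of E: 1ξ₂ / 153 = 0.062 → ξ₂ = 9.486 lbmol/h.
Outlet amounts (n = n₀ + Σ ν·ξ):
  D: 153 − 2(22.95) = 107.1
  B: 0 + 1(22.95) − 2(9.486) = 3.978
  E: 0 + 1(9.486) = 9.486

3.98 lbmol/h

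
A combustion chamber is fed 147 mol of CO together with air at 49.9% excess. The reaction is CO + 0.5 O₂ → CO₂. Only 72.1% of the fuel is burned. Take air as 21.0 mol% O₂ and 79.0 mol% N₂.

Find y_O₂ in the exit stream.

Stoichiometric O₂ = 0.5 × 147 = 73.5 mol; O₂ fed = 73.5 × 1.499 = 110.2 mol.
N₂ fed = 110.2 × 79/21 = 414.5 mol.
Fuel reacted = 0.721 × 147 → ξ = 106 mol.
Outlet (n = n₀ + ν ξ):
  CO: 147 − 1(106) = 41.01
  O₂: 110.2 − 0.5(106) = 57.18
  N₂: 414.5 (inert)
  CO₂: 0 + 1(106) = 106
Total out = 618.7 mol; y_O₂ = 57.18 / 618.7 = 0.09243.

0.0924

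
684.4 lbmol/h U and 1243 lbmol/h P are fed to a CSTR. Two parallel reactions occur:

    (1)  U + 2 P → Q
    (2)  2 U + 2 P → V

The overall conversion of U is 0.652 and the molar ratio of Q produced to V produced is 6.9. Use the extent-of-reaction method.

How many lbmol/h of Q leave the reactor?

346 lbmol/h

Conversion of U: U consumed = 0.652 × 684.4 = 446.2 lbmol/h = 1ξ₁ + 2ξ₂.
Selectivity: 1ξ₁ / (1ξ₂) = 6.9 → ξ₁ = 6.9 ξ₂.
Substitute: (1·6.9 + 2) ξ₂ = 446.2 → ξ₂ = 50.14 lbmol/h, ξ₁ = 346 lbmol/h.
Outlet amounts (n = n₀ + Σ ν·ξ):
  U: 684.4 − 1(346) − 2(50.14) = 238.2
  P: 1243 − 2(346) − 2(50.14) = 450.8
  Q: 0 + 1(346) = 346
  V: 0 + 1(50.14) = 50.14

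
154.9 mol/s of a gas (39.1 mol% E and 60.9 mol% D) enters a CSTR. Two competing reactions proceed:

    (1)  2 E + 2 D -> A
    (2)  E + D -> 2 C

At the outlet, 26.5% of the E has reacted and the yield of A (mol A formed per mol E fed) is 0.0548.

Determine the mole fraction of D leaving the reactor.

0.54

Yield of A: 1ξ₁ / 60.57 = 0.0548 → ξ₁ = 3.319 mol/s.
Conversion of E: 2ξ₁ + 1ξ₂ = 0.265 × 60.57 = 16.05 → ξ₂ = 9.412 mol/s.
Outlet amounts (n = n₀ + Σ ν·ξ):
  E: 60.57 − 2(3.319) − 1(9.412) = 44.52
  D: 94.33 − 2(3.319) − 1(9.412) = 78.28
  A: 0 + 1(3.319) = 3.319
  C: 0 + 2(9.412) = 18.82
Total out = 144.9 mol/s; y_D = 78.28 / 144.9 = 0.5401.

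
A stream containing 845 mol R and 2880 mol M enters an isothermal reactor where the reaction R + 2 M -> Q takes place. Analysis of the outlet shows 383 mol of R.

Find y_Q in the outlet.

0.165

For R: n = n₀ − 1ξ → 383 = 845 − 1ξ, giving ξ = 462 mol.
Outlet amounts (n = n₀ + ν ξ):
  R: 845 − 1(462) = 383
  M: 2880 − 2(462) = 1956
  Q: 0 + 1(462) = 462
Total out = 2801 mol; y_Q = 462 / 2801 = 0.1649.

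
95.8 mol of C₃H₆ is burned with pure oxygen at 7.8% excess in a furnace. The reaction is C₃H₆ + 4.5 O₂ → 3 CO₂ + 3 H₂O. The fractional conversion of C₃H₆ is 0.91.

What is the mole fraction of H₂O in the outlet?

Stoichiometric O₂ = 4.5 × 95.8 = 431.1 mol; O₂ fed = 431.1 × 1.078 = 464.7 mol.
Fuel reacted = 0.91 × 95.8 → ξ = 87.18 mol.
Outlet (n = n₀ + ν ξ):
  C₃H₆: 95.8 − 1(87.18) = 8.622
  O₂: 464.7 − 4.5(87.18) = 72.42
  CO₂: 0 + 3(87.18) = 261.5
  H₂O: 0 + 3(87.18) = 261.5
Total out = 604.1 mol; y_H₂O = 261.5 / 604.1 = 0.4329.

0.433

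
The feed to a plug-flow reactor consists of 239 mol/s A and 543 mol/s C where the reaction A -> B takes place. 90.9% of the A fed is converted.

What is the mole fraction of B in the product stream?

A reacted = 0.909 × 239 = 217.3 mol/s; ν_A = −1, so ξ = 217.3/1 = 217.3 mol/s.
Outlet amounts (n = n₀ + ν ξ):
  A: 239 − 1(217.3) = 21.75
  B: 0 + 1(217.3) = 217.3
  C: 543 (inert)
Total out = 782 mol/s; y_B = 217.3 / 782 = 0.2778.

0.278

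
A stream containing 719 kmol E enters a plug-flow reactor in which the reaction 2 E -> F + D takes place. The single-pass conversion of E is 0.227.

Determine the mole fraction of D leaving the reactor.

E reacted = 0.227 × 719 = 163.2 kmol; ν_E = −2, so ξ = 163.2/2 = 81.61 kmol.
Outlet amounts (n = n₀ + ν ξ):
  E: 719 − 2(81.61) = 555.8
  F: 0 + 1(81.61) = 81.61
  D: 0 + 1(81.61) = 81.61
Total out = 719 kmol; y_D = 81.61 / 719 = 0.1135.

0.113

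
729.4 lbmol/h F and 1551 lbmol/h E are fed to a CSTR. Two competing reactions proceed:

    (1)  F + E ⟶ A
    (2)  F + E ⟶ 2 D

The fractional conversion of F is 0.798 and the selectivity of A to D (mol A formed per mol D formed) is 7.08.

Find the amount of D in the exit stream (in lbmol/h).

76.8 lbmol/h

Conversion of F: F consumed = 0.798 × 729.4 = 582.1 lbmol/h = 1ξ₁ + 1ξ₂.
Selectivity: 1ξ₁ / (2ξ₂) = 7.08 → ξ₁ = 14.16 ξ₂.
Substitute: (1·14.16 + 1) ξ₂ = 582.1 → ξ₂ = 38.39 lbmol/h, ξ₁ = 543.7 lbmol/h.
Outlet amounts (n = n₀ + Σ ν·ξ):
  F: 729.4 − 1(543.7) − 1(38.39) = 147.3
  E: 1551 − 1(543.7) − 1(38.39) = 968.9
  A: 0 + 1(543.7) = 543.7
  D: 0 + 2(38.39) = 76.79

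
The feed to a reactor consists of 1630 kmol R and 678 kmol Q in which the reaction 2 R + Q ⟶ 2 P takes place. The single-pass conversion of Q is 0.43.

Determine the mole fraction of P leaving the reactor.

0.289

Q reacted = 0.43 × 678 = 291.5 kmol; ν_Q = −1, so ξ = 291.5/1 = 291.5 kmol.
Outlet amounts (n = n₀ + ν ξ):
  R: 1630 − 2(291.5) = 1047
  Q: 678 − 1(291.5) = 386.5
  P: 0 + 2(291.5) = 583.1
Total out = 2016 kmol; y_P = 583.1 / 2016 = 0.2892.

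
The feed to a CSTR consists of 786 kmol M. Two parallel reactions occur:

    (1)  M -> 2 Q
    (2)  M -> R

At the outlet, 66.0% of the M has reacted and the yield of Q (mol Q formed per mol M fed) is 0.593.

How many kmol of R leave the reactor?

286 kmol

Yield of Q: 2ξ₁ / 786 = 0.593 → ξ₁ = 233 kmol.
Conversion of M: 1ξ₁ + 1ξ₂ = 0.66 × 786 = 518.8 → ξ₂ = 285.7 kmol.
Outlet amounts (n = n₀ + Σ ν·ξ):
  M: 786 − 1(233) − 1(285.7) = 267.2
  Q: 0 + 2(233) = 466.1
  R: 0 + 1(285.7) = 285.7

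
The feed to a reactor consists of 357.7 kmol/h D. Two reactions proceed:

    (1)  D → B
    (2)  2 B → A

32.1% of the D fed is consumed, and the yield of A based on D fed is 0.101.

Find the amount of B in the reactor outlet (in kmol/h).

Conversion of D: D consumed = 1ξ₁ = 0.321 × 357.7 → ξ₁ = 114.8 kmol/h.
Yield of A: 1ξ₂ / 357.7 = 0.101 → ξ₂ = 36.13 kmol/h.
Outlet amounts (n = n₀ + Σ ν·ξ):
  D: 357.7 − 1(114.8) = 242.9
  B: 0 + 1(114.8) − 2(36.13) = 42.57
  A: 0 + 1(36.13) = 36.13

42.6 kmol/h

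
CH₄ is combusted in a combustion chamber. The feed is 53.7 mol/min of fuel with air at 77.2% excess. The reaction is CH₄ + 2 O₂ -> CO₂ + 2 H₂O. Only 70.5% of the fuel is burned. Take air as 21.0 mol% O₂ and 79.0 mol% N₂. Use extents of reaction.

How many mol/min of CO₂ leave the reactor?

Stoichiometric O₂ = 2 × 53.7 = 107.4 mol/min; O₂ fed = 107.4 × 1.772 = 190.3 mol/min.
N₂ fed = 190.3 × 79/21 = 715.9 mol/min.
Fuel reacted = 0.705 × 53.7 → ξ = 37.86 mol/min.
Outlet (n = n₀ + ν ξ):
  CH₄: 53.7 − 1(37.86) = 15.84
  O₂: 190.3 − 2(37.86) = 114.6
  N₂: 715.9 (inert)
  CO₂: 0 + 1(37.86) = 37.86
  H₂O: 0 + 2(37.86) = 75.72

37.9 mol/min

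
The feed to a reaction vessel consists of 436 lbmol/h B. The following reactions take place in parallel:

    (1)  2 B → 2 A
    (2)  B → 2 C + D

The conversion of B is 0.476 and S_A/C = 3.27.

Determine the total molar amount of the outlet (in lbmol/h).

491 lbmol/h

Conversion of B: B consumed = 0.476 × 436 = 207.5 lbmol/h = 2ξ₁ + 1ξ₂.
Selectivity: 2ξ₁ / (2ξ₂) = 3.27 → ξ₁ = 3.27 ξ₂.
Substitute: (2·3.27 + 1) ξ₂ = 207.5 → ξ₂ = 27.52 lbmol/h, ξ₁ = 90.01 lbmol/h.
Outlet amounts (n = n₀ + Σ ν·ξ):
  B: 436 − 2(90.01) − 1(27.52) = 228.5
  A: 0 + 2(90.01) = 180
  C: 0 + 2(27.52) = 55.05
  D: 0 + 1(27.52) = 27.52
Total out = 228.5 + 180 + 55.05 + 27.52 = 491 lbmol/h.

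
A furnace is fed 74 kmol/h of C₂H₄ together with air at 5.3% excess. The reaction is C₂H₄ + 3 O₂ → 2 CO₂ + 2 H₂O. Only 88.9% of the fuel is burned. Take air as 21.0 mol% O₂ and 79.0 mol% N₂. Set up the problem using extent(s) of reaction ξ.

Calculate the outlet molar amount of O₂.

36.4 kmol/h

Stoichiometric O₂ = 3 × 74 = 222 kmol/h; O₂ fed = 222 × 1.053 = 233.8 kmol/h.
N₂ fed = 233.8 × 79/21 = 879.4 kmol/h.
Fuel reacted = 0.889 × 74 → ξ = 65.79 kmol/h.
Outlet (n = n₀ + ν ξ):
  C₂H₄: 74 − 1(65.79) = 8.214
  O₂: 233.8 − 3(65.79) = 36.41
  N₂: 879.4 (inert)
  CO₂: 0 + 2(65.79) = 131.6
  H₂O: 0 + 2(65.79) = 131.6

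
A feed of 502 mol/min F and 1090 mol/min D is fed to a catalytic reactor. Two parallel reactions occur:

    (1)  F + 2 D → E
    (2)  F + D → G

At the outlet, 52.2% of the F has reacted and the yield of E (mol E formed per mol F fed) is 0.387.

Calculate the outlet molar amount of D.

634 mol/min

Yield of E: 1ξ₁ / 502 = 0.387 → ξ₁ = 194.3 mol/min.
Conversion of F: 1ξ₁ + 1ξ₂ = 0.522 × 502 = 262 → ξ₂ = 67.77 mol/min.
Outlet amounts (n = n₀ + Σ ν·ξ):
  F: 502 − 1(194.3) − 1(67.77) = 240
  D: 1090 − 2(194.3) − 1(67.77) = 633.7
  E: 0 + 1(194.3) = 194.3
  G: 0 + 1(67.77) = 67.77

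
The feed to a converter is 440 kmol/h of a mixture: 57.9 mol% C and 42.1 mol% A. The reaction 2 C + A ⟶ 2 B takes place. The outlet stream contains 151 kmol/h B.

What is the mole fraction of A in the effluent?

0.301

For B: n = n₀ + 2ξ → 151 = 0 + 2ξ, giving ξ = 75.5 kmol/h.
Outlet amounts (n = n₀ + ν ξ):
  C: 254.8 − 2(75.5) = 103.8
  A: 185.2 − 1(75.5) = 109.7
  B: 0 + 2(75.5) = 151
Total out = 364.5 kmol/h; y_A = 109.7 / 364.5 = 0.3011.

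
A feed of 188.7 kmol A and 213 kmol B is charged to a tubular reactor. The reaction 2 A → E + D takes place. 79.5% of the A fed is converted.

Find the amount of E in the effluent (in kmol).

A reacted = 0.795 × 188.7 = 150 kmol; ν_A = −2, so ξ = 150/2 = 75.01 kmol.
Outlet amounts (n = n₀ + ν ξ):
  A: 188.7 − 2(75.01) = 38.68
  E: 0 + 1(75.01) = 75.01
  D: 0 + 1(75.01) = 75.01
  B: 213 (inert)

75 kmol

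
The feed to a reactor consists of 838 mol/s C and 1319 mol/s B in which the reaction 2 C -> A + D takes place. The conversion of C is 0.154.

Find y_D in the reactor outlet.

0.0299

C reacted = 0.154 × 838 = 129.1 mol/s; ν_C = −2, so ξ = 129.1/2 = 64.53 mol/s.
Outlet amounts (n = n₀ + ν ξ):
  C: 838 − 2(64.53) = 708.9
  A: 0 + 1(64.53) = 64.53
  D: 0 + 1(64.53) = 64.53
  B: 1319 (inert)
Total out = 2157 mol/s; y_D = 64.53 / 2157 = 0.02991.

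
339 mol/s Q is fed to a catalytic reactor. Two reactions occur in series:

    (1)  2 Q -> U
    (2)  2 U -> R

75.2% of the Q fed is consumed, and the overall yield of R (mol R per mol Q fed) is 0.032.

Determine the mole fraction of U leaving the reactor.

0.527

Conversion of Q: Q consumed = 2ξ₁ = 0.752 × 339 → ξ₁ = 127.5 mol/s.
Yield of R: 1ξ₂ / 339 = 0.032 → ξ₂ = 10.85 mol/s.
Outlet amounts (n = n₀ + Σ ν·ξ):
  Q: 339 − 2(127.5) = 84.07
  U: 0 + 1(127.5) − 2(10.85) = 105.8
  R: 0 + 1(10.85) = 10.85
Total out = 200.7 mol/s; y_U = 105.8 / 200.7 = 0.527.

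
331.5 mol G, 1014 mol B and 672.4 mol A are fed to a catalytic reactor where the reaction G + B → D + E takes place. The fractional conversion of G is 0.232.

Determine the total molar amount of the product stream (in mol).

2020 mol

G reacted = 0.232 × 331.5 = 76.91 mol; ν_G = −1, so ξ = 76.91/1 = 76.91 mol.
Outlet amounts (n = n₀ + ν ξ):
  G: 331.5 − 1(76.91) = 254.6
  B: 1014 − 1(76.91) = 937.1
  D: 0 + 1(76.91) = 76.91
  E: 0 + 1(76.91) = 76.91
  A: 672.4 (inert)
Total out = 254.6 + 937.1 + 76.91 + 76.91 + 672.4 = 2018 mol.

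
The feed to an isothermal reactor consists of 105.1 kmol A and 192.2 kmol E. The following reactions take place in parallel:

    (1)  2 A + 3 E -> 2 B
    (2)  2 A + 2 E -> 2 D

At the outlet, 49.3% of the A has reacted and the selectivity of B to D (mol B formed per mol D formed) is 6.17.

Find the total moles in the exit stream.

223 kmol

Conversion of A: A consumed = 0.493 × 105.1 = 51.81 kmol = 2ξ₁ + 2ξ₂.
Selectivity: 2ξ₁ / (2ξ₂) = 6.17 → ξ₁ = 6.17 ξ₂.
Substitute: (2·6.17 + 2) ξ₂ = 51.81 → ξ₂ = 3.613 kmol, ξ₁ = 22.29 kmol.
Outlet amounts (n = n₀ + Σ ν·ξ):
  A: 105.1 − 2(22.29) − 2(3.613) = 53.29
  E: 192.2 − 3(22.29) − 2(3.613) = 118.1
  B: 0 + 2(22.29) = 44.59
  D: 0 + 2(3.613) = 7.227
Total out = 53.29 + 118.1 + 44.59 + 7.227 = 223.2 kmol.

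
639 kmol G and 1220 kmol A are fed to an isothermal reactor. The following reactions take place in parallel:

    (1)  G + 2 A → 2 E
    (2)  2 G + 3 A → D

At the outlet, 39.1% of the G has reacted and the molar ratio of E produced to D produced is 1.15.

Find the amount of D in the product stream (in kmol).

Conversion of G: G consumed = 0.391 × 639 = 249.8 kmol = 1ξ₁ + 2ξ₂.
Selectivity: 2ξ₁ / (1ξ₂) = 1.15 → ξ₁ = 0.575 ξ₂.
Substitute: (1·0.575 + 2) ξ₂ = 249.8 → ξ₂ = 97.03 kmol, ξ₁ = 55.79 kmol.
Outlet amounts (n = n₀ + Σ ν·ξ):
  G: 639 − 1(55.79) − 2(97.03) = 389.2
  A: 1220 − 2(55.79) − 3(97.03) = 817.3
  E: 0 + 2(55.79) = 111.6
  D: 0 + 1(97.03) = 97.03

97 kmol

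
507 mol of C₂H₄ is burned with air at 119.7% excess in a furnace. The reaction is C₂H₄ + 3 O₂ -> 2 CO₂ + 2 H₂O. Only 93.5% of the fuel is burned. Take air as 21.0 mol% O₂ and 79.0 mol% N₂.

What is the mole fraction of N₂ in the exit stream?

Stoichiometric O₂ = 3 × 507 = 1521 mol; O₂ fed = 1521 × 2.197 = 3342 mol.
N₂ fed = 3342 × 79/21 = 12570 mol.
Fuel reacted = 0.935 × 507 → ξ = 474 mol.
Outlet (n = n₀ + ν ξ):
  C₂H₄: 507 − 1(474) = 32.95
  O₂: 3342 − 3(474) = 1920
  N₂: 12570 (inert)
  CO₂: 0 + 2(474) = 948.1
  H₂O: 0 + 2(474) = 948.1
Total out = 16420 mol; y_N₂ = 12570 / 16420 = 0.7656.

0.766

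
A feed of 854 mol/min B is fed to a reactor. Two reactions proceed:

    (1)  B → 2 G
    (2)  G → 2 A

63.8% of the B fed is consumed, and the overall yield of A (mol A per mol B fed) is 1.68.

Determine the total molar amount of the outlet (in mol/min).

Conversion of B: B consumed = 1ξ₁ = 0.638 × 854 → ξ₁ = 544.9 mol/min.
Yield of A: 2ξ₂ / 854 = 1.68 → ξ₂ = 717.4 mol/min.
Outlet amounts (n = n₀ + Σ ν·ξ):
  B: 854 − 1(544.9) = 309.1
  G: 0 + 2(544.9) − 1(717.4) = 372.3
  A: 0 + 2(717.4) = 1435
Total out = 309.1 + 372.3 + 1435 = 2116 mol/min.

2120 mol/min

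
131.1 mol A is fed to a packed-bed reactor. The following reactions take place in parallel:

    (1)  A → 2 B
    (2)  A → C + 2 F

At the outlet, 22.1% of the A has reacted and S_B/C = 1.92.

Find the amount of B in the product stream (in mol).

28.4 mol

Conversion of A: A consumed = 0.221 × 131.1 = 28.97 mol = 1ξ₁ + 1ξ₂.
Selectivity: 2ξ₁ / (1ξ₂) = 1.92 → ξ₁ = 0.96 ξ₂.
Substitute: (1·0.96 + 1) ξ₂ = 28.97 → ξ₂ = 14.78 mol, ξ₁ = 14.19 mol.
Outlet amounts (n = n₀ + Σ ν·ξ):
  A: 131.1 − 1(14.19) − 1(14.78) = 102.1
  B: 0 + 2(14.19) = 28.38
  C: 0 + 1(14.78) = 14.78
  F: 0 + 2(14.78) = 29.56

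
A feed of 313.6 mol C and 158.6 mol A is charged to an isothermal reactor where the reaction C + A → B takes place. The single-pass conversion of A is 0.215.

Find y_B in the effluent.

A reacted = 0.215 × 158.6 = 34.1 mol; ν_A = −1, so ξ = 34.1/1 = 34.1 mol.
Outlet amounts (n = n₀ + ν ξ):
  C: 313.6 − 1(34.1) = 279.5
  A: 158.6 − 1(34.1) = 124.5
  B: 0 + 1(34.1) = 34.1
Total out = 438.1 mol; y_B = 34.1 / 438.1 = 0.07783.

0.0778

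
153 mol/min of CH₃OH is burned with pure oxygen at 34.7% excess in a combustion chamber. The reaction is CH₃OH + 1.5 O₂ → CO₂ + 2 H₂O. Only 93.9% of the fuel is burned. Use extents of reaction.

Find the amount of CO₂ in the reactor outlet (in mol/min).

144 mol/min

Stoichiometric O₂ = 1.5 × 153 = 229.5 mol/min; O₂ fed = 229.5 × 1.347 = 309.1 mol/min.
Fuel reacted = 0.939 × 153 → ξ = 143.7 mol/min.
Outlet (n = n₀ + ν ξ):
  CH₃OH: 153 − 1(143.7) = 9.333
  O₂: 309.1 − 1.5(143.7) = 93.64
  CO₂: 0 + 1(143.7) = 143.7
  H₂O: 0 + 2(143.7) = 287.3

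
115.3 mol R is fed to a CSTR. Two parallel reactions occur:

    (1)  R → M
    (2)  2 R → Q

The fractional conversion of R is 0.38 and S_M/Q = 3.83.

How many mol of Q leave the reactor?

7.52 mol

Conversion of R: R consumed = 0.38 × 115.3 = 43.81 mol = 1ξ₁ + 2ξ₂.
Selectivity: 1ξ₁ / (1ξ₂) = 3.83 → ξ₁ = 3.83 ξ₂.
Substitute: (1·3.83 + 2) ξ₂ = 43.81 → ξ₂ = 7.515 mol, ξ₁ = 28.78 mol.
Outlet amounts (n = n₀ + Σ ν·ξ):
  R: 115.3 − 1(28.78) − 2(7.515) = 71.49
  M: 0 + 1(28.78) = 28.78
  Q: 0 + 1(7.515) = 7.515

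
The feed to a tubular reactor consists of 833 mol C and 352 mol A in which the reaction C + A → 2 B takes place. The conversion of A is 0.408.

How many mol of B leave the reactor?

287 mol

A reacted = 0.408 × 352 = 143.6 mol; ν_A = −1, so ξ = 143.6/1 = 143.6 mol.
Outlet amounts (n = n₀ + ν ξ):
  C: 833 − 1(143.6) = 689.4
  A: 352 − 1(143.6) = 208.4
  B: 0 + 2(143.6) = 287.2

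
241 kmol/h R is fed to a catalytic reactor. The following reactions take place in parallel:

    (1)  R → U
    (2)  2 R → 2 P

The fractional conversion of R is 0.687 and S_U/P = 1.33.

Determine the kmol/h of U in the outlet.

Conversion of R: R consumed = 0.687 × 241 = 165.6 kmol/h = 1ξ₁ + 2ξ₂.
Selectivity: 1ξ₁ / (2ξ₂) = 1.33 → ξ₁ = 2.66 ξ₂.
Substitute: (1·2.66 + 2) ξ₂ = 165.6 → ξ₂ = 35.53 kmol/h, ξ₁ = 94.51 kmol/h.
Outlet amounts (n = n₀ + Σ ν·ξ):
  R: 241 − 1(94.51) − 2(35.53) = 75.43
  U: 0 + 1(94.51) = 94.51
  P: 0 + 2(35.53) = 71.06

94.5 kmol/h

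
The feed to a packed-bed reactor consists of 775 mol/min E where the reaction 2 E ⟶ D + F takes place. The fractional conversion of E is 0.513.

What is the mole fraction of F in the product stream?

0.257

E reacted = 0.513 × 775 = 397.6 mol/min; ν_E = −2, so ξ = 397.6/2 = 198.8 mol/min.
Outlet amounts (n = n₀ + ν ξ):
  E: 775 − 2(198.8) = 377.4
  D: 0 + 1(198.8) = 198.8
  F: 0 + 1(198.8) = 198.8
Total out = 775 mol/min; y_F = 198.8 / 775 = 0.2565.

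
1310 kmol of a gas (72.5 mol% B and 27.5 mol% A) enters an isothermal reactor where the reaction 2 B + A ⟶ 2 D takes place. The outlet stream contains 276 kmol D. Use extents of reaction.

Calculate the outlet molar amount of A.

222 kmol

For D: n = n₀ + 2ξ → 276 = 0 + 2ξ, giving ξ = 138 kmol.
Outlet amounts (n = n₀ + ν ξ):
  B: 949.8 − 2(138) = 673.8
  A: 360.2 − 1(138) = 222.2
  D: 0 + 2(138) = 276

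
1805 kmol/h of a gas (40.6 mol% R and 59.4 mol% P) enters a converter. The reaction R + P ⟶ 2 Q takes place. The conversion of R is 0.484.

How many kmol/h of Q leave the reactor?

709 kmol/h

R reacted = 0.484 × 732.8 = 354.7 kmol/h; ν_R = −1, so ξ = 354.7/1 = 354.7 kmol/h.
Outlet amounts (n = n₀ + ν ξ):
  R: 732.8 − 1(354.7) = 378.1
  P: 1072 − 1(354.7) = 717.5
  Q: 0 + 2(354.7) = 709.4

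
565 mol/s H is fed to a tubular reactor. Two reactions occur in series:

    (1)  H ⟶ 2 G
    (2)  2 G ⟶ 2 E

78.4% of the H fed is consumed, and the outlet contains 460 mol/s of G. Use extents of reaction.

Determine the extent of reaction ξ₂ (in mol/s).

Conversion of H: H consumed = 1ξ₁ = 0.784 × 565 → ξ₁ = 443 mol/s.
G balance: n_G = 0 + 2ξ₁ − 2ξ₂ = 460 → ξ₂ = (2·443 − 460)/2 = 213 mol/s.
Outlet amounts (n = n₀ + Σ ν·ξ):
  H: 565 − 1(443) = 122
  G: 0 + 2(443) − 2(213) = 460
  E: 0 + 2(213) = 425.9

ξ₂ = 213 mol/s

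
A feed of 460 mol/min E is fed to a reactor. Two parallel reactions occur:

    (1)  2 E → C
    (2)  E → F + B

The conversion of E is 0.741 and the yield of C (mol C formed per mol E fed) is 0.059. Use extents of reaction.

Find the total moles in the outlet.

Yield of C: 1ξ₁ / 460 = 0.059 → ξ₁ = 27.14 mol/min.
Conversion of E: 2ξ₁ + 1ξ₂ = 0.741 × 460 = 340.9 → ξ₂ = 286.6 mol/min.
Outlet amounts (n = n₀ + Σ ν·ξ):
  E: 460 − 2(27.14) − 1(286.6) = 119.1
  C: 0 + 1(27.14) = 27.14
  F: 0 + 1(286.6) = 286.6
  B: 0 + 1(286.6) = 286.6
Total out = 119.1 + 27.14 + 286.6 + 286.6 = 719.4 mol/min.

719 mol/min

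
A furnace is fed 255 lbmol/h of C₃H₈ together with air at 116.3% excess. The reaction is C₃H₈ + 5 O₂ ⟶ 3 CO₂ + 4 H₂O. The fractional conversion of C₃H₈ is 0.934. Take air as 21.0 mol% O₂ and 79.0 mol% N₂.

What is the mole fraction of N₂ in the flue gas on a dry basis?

0.819

Stoichiometric O₂ = 5 × 255 = 1275 lbmol/h; O₂ fed = 1275 × 2.163 = 2758 lbmol/h.
N₂ fed = 2758 × 79/21 = 10370 lbmol/h.
Fuel reacted = 0.934 × 255 → ξ = 238.2 lbmol/h.
Outlet (n = n₀ + ν ξ):
  C₃H₈: 255 − 1(238.2) = 16.83
  O₂: 2758 − 5(238.2) = 1567
  N₂: 10370 (inert)
  CO₂: 0 + 3(238.2) = 714.5
  H₂O: 0 + 4(238.2) = 952.7
Dry total = 12670 lbmol/h; y_N₂ (dry) = 10370 / 12670 = 0.8186.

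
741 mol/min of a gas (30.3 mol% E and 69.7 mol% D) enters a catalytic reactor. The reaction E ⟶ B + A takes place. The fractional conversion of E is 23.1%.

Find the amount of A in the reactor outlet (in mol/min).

51.9 mol/min

E reacted = 0.231 × 224.5 = 51.86 mol/min; ν_E = −1, so ξ = 51.86/1 = 51.86 mol/min.
Outlet amounts (n = n₀ + ν ξ):
  E: 224.5 − 1(51.86) = 172.7
  B: 0 + 1(51.86) = 51.86
  A: 0 + 1(51.86) = 51.86
  D: 516.5 (inert)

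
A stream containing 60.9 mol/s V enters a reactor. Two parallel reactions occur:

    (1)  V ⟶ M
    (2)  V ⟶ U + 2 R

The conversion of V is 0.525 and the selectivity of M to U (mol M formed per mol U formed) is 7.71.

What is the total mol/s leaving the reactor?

Conversion of V: V consumed = 0.525 × 60.9 = 31.97 mol/s = 1ξ₁ + 1ξ₂.
Selectivity: 1ξ₁ / (1ξ₂) = 7.71 → ξ₁ = 7.71 ξ₂.
Substitute: (1·7.71 + 1) ξ₂ = 31.97 → ξ₂ = 3.671 mol/s, ξ₁ = 28.3 mol/s.
Outlet amounts (n = n₀ + Σ ν·ξ):
  V: 60.9 − 1(28.3) − 1(3.671) = 28.93
  M: 0 + 1(28.3) = 28.3
  U: 0 + 1(3.671) = 3.671
  R: 0 + 2(3.671) = 7.342
Total out = 28.93 + 28.3 + 3.671 + 7.342 = 68.24 mol/s.

68.2 mol/s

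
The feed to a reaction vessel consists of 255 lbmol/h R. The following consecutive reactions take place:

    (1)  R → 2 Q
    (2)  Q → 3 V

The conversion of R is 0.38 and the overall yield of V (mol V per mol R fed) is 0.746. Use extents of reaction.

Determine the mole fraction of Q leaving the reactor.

0.272

Conversion of R: R consumed = 1ξ₁ = 0.38 × 255 → ξ₁ = 96.9 lbmol/h.
Yield of V: 3ξ₂ / 255 = 0.746 → ξ₂ = 63.41 lbmol/h.
Outlet amounts (n = n₀ + Σ ν·ξ):
  R: 255 − 1(96.9) = 158.1
  Q: 0 + 2(96.9) − 1(63.41) = 130.4
  V: 0 + 3(63.41) = 190.2
Total out = 478.7 lbmol/h; y_Q = 130.4 / 478.7 = 0.2724.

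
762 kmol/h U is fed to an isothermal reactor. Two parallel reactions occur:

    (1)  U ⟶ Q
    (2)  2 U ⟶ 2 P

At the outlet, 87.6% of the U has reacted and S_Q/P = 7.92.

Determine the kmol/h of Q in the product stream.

Conversion of U: U consumed = 0.876 × 762 = 667.5 kmol/h = 1ξ₁ + 2ξ₂.
Selectivity: 1ξ₁ / (2ξ₂) = 7.92 → ξ₁ = 15.84 ξ₂.
Substitute: (1·15.84 + 2) ξ₂ = 667.5 → ξ₂ = 37.42 kmol/h, ξ₁ = 592.7 kmol/h.
Outlet amounts (n = n₀ + Σ ν·ξ):
  U: 762 − 1(592.7) − 2(37.42) = 94.49
  Q: 0 + 1(592.7) = 592.7
  P: 0 + 2(37.42) = 74.83

593 kmol/h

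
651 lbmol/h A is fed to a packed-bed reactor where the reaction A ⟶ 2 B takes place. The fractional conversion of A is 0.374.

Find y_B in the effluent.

A reacted = 0.374 × 651 = 243.5 lbmol/h; ν_A = −1, so ξ = 243.5/1 = 243.5 lbmol/h.
Outlet amounts (n = n₀ + ν ξ):
  A: 651 − 1(243.5) = 407.5
  B: 0 + 2(243.5) = 486.9
Total out = 894.5 lbmol/h; y_B = 486.9 / 894.5 = 0.5444.

0.544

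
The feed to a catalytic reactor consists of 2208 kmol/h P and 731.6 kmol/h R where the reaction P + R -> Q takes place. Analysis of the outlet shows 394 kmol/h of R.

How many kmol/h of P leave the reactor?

For R: n = n₀ − 1ξ → 394 = 731.6 − 1ξ, giving ξ = 337.6 kmol/h.
Outlet amounts (n = n₀ + ν ξ):
  P: 2208 − 1(337.6) = 1870
  R: 731.6 − 1(337.6) = 394
  Q: 0 + 1(337.6) = 337.6

1870 kmol/h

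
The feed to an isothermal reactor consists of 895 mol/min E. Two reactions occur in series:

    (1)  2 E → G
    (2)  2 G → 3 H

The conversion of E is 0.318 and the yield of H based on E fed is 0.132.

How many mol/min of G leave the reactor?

Conversion of E: E consumed = 2ξ₁ = 0.318 × 895 → ξ₁ = 142.3 mol/min.
Yield of H: 3ξ₂ / 895 = 0.132 → ξ₂ = 39.38 mol/min.
Outlet amounts (n = n₀ + Σ ν·ξ):
  E: 895 − 2(142.3) = 610.4
  G: 0 + 1(142.3) − 2(39.38) = 63.55
  H: 0 + 3(39.38) = 118.1

63.5 mol/min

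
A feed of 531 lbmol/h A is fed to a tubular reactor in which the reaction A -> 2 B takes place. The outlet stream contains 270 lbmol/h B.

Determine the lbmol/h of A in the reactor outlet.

For B: n = n₀ + 2ξ → 270 = 0 + 2ξ, giving ξ = 135 lbmol/h.
Outlet amounts (n = n₀ + ν ξ):
  A: 531 − 1(135) = 396
  B: 0 + 2(135) = 270

396 lbmol/h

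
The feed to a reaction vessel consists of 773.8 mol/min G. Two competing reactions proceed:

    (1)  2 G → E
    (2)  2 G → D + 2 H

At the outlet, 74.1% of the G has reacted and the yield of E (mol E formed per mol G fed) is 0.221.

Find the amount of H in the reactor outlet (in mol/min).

Yield of E: 1ξ₁ / 773.8 = 0.221 → ξ₁ = 171 mol/min.
Conversion of G: 2ξ₁ + 2ξ₂ = 0.741 × 773.8 = 573.4 → ξ₂ = 115.7 mol/min.
Outlet amounts (n = n₀ + Σ ν·ξ):
  G: 773.8 − 2(171) − 2(115.7) = 200.4
  E: 0 + 1(171) = 171
  D: 0 + 1(115.7) = 115.7
  H: 0 + 2(115.7) = 231.4

231 mol/min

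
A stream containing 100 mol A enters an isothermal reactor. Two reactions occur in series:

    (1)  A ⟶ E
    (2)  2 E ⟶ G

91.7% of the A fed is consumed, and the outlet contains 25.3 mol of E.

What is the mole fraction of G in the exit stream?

Conversion of A: A consumed = 1ξ₁ = 0.917 × 100 → ξ₁ = 91.7 mol.
E balance: n_E = 0 + 1ξ₁ − 2ξ₂ = 25.3 → ξ₂ = (1·91.7 − 25.3)/2 = 33.2 mol.
Outlet amounts (n = n₀ + Σ ν·ξ):
  A: 100 − 1(91.7) = 8.3
  E: 0 + 1(91.7) − 2(33.2) = 25.3
  G: 0 + 1(33.2) = 33.2
Total out = 66.8 mol; y_G = 33.2 / 66.8 = 0.497.

0.497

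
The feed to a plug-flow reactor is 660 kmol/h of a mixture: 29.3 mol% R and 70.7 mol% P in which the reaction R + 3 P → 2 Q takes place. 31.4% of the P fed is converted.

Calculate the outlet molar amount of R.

145 kmol/h

P reacted = 0.314 × 466.6 = 146.5 kmol/h; ν_P = −3, so ξ = 146.5/3 = 48.84 kmol/h.
Outlet amounts (n = n₀ + ν ξ):
  R: 193.4 − 1(48.84) = 144.5
  P: 466.6 − 3(48.84) = 320.1
  Q: 0 + 2(48.84) = 97.68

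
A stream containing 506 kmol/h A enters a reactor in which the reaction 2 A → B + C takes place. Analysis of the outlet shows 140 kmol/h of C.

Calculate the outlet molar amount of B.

140 kmol/h

For C: n = n₀ + 1ξ → 140 = 0 + 1ξ, giving ξ = 140 kmol/h.
Outlet amounts (n = n₀ + ν ξ):
  A: 506 − 2(140) = 226
  B: 0 + 1(140) = 140
  C: 0 + 1(140) = 140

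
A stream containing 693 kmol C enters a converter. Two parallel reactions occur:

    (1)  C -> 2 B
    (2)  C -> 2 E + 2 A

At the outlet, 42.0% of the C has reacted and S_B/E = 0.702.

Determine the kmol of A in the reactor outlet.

342 kmol

Conversion of C: C consumed = 0.42 × 693 = 291.1 kmol = 1ξ₁ + 1ξ₂.
Selectivity: 2ξ₁ / (2ξ₂) = 0.702 → ξ₁ = 0.702 ξ₂.
Substitute: (1·0.702 + 1) ξ₂ = 291.1 → ξ₂ = 171 kmol, ξ₁ = 120 kmol.
Outlet amounts (n = n₀ + Σ ν·ξ):
  C: 693 − 1(120) − 1(171) = 401.9
  B: 0 + 2(120) = 240.1
  E: 0 + 2(171) = 342
  A: 0 + 2(171) = 342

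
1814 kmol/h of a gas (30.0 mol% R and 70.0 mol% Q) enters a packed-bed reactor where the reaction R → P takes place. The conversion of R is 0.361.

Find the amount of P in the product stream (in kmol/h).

196 kmol/h

R reacted = 0.361 × 544.2 = 196.5 kmol/h; ν_R = −1, so ξ = 196.5/1 = 196.5 kmol/h.
Outlet amounts (n = n₀ + ν ξ):
  R: 544.2 − 1(196.5) = 347.7
  P: 0 + 1(196.5) = 196.5
  Q: 1270 (inert)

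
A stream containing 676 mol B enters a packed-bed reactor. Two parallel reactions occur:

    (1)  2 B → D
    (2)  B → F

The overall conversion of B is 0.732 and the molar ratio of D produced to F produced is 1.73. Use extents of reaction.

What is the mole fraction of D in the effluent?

0.397

Conversion of B: B consumed = 0.732 × 676 = 494.8 mol = 2ξ₁ + 1ξ₂.
Selectivity: 1ξ₁ / (1ξ₂) = 1.73 → ξ₁ = 1.73 ξ₂.
Substitute: (2·1.73 + 1) ξ₂ = 494.8 → ξ₂ = 110.9 mol, ξ₁ = 191.9 mol.
Outlet amounts (n = n₀ + Σ ν·ξ):
  B: 676 − 2(191.9) − 1(110.9) = 181.2
  D: 0 + 1(191.9) = 191.9
  F: 0 + 1(110.9) = 110.9
Total out = 484.1 mol; y_D = 191.9 / 484.1 = 0.3965.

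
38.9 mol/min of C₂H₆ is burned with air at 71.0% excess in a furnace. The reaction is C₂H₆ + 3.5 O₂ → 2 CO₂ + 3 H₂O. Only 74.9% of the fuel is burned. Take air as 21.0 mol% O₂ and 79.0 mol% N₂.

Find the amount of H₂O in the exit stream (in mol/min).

87.4 mol/min

Stoichiometric O₂ = 3.5 × 38.9 = 136.2 mol/min; O₂ fed = 136.2 × 1.710 = 232.8 mol/min.
N₂ fed = 232.8 × 79/21 = 875.8 mol/min.
Fuel reacted = 0.749 × 38.9 → ξ = 29.14 mol/min.
Outlet (n = n₀ + ν ξ):
  C₂H₆: 38.9 − 1(29.14) = 9.764
  O₂: 232.8 − 3.5(29.14) = 130.8
  N₂: 875.8 (inert)
  CO₂: 0 + 2(29.14) = 58.27
  H₂O: 0 + 3(29.14) = 87.41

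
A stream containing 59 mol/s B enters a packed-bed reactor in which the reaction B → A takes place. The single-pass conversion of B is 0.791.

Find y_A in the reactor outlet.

B reacted = 0.791 × 59 = 46.67 mol/s; ν_B = −1, so ξ = 46.67/1 = 46.67 mol/s.
Outlet amounts (n = n₀ + ν ξ):
  B: 59 − 1(46.67) = 12.33
  A: 0 + 1(46.67) = 46.67
Total out = 59 mol/s; y_A = 46.67 / 59 = 0.791.

0.791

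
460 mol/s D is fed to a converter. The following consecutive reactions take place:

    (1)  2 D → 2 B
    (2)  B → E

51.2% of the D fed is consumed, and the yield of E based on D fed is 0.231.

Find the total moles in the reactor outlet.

460 mol/s

Conversion of D: D consumed = 2ξ₁ = 0.512 × 460 → ξ₁ = 117.8 mol/s.
Yield of E: 1ξ₂ / 460 = 0.231 → ξ₂ = 106.3 mol/s.
Outlet amounts (n = n₀ + Σ ν·ξ):
  D: 460 − 2(117.8) = 224.5
  B: 0 + 2(117.8) − 1(106.3) = 129.3
  E: 0 + 1(106.3) = 106.3
Total out = 224.5 + 129.3 + 106.3 = 460 mol/s.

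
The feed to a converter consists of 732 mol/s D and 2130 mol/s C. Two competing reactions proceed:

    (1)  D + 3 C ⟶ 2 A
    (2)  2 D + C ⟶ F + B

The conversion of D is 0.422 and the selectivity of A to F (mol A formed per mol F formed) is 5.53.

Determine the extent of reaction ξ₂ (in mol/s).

Conversion of D: D consumed = 0.422 × 732 = 308.9 mol/s = 1ξ₁ + 2ξ₂.
Selectivity: 2ξ₁ / (1ξ₂) = 5.53 → ξ₁ = 2.765 ξ₂.
Substitute: (1·2.765 + 2) ξ₂ = 308.9 → ξ₂ = 64.83 mol/s, ξ₁ = 179.2 mol/s.
Outlet amounts (n = n₀ + Σ ν·ξ):
  D: 732 − 1(179.2) − 2(64.83) = 423.1
  C: 2130 − 3(179.2) − 1(64.83) = 1527
  A: 0 + 2(179.2) = 358.5
  F: 0 + 1(64.83) = 64.83
  B: 0 + 1(64.83) = 64.83

ξ₂ = 64.8 mol/s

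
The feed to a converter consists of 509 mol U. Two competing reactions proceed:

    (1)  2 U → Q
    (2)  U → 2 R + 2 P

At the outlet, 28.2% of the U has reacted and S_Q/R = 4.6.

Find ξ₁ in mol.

ξ₁ = 68.1 mol

Conversion of U: U consumed = 0.282 × 509 = 143.5 mol = 2ξ₁ + 1ξ₂.
Selectivity: 1ξ₁ / (2ξ₂) = 4.6 → ξ₁ = 9.2 ξ₂.
Substitute: (2·9.2 + 1) ξ₂ = 143.5 → ξ₂ = 7.399 mol, ξ₁ = 68.07 mol.
Outlet amounts (n = n₀ + Σ ν·ξ):
  U: 509 − 2(68.07) − 1(7.399) = 365.5
  Q: 0 + 1(68.07) = 68.07
  R: 0 + 2(7.399) = 14.8
  P: 0 + 2(7.399) = 14.8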